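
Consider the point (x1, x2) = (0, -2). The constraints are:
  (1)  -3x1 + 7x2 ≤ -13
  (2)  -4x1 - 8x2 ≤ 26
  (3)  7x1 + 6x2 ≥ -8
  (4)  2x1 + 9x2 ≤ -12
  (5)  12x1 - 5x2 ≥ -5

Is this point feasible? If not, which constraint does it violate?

Constraint (3): 7x1 + 6x2 = -12, which is not ≥ -8. All other constraints are satisfied.

not feasible — violates (3)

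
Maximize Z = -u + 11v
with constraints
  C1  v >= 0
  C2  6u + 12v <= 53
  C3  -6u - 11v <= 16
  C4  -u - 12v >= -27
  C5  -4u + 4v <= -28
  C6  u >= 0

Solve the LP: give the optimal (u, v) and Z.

Extreme points and Z = -u + 11v:
  (53/6, 0) → Z = -53/6
  (7, 0) → Z = -7
  (137/18, 11/18) → Z = -8/9

At the optimal vertex, 6u + 12v = 53 and -4u + 4v = -28.
Solving simultaneously gives u = 137/18, v = 11/18.

u = 137/18, v = 11/18, maximum Z = -8/9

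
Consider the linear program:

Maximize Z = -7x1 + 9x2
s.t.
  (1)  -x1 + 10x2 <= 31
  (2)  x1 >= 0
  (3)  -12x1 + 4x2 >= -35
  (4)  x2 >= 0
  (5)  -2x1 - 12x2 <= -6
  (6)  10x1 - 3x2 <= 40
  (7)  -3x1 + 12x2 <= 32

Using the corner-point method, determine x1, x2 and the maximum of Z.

x1 = 0, x2 = 8/3, maximum Z = 24

Corner points and Z = -7x1 + 9x2:
  (237/58, 407/116) → Z = 345/116
  (26/9, 61/18) → Z = 185/18
  (0, 1/2) → Z = 9/2
  (0, 8/3) → Z = 24
  (111/38, 1/76) → Z = -1545/76

At the optimal vertex, x1 = 0 and -3x1 + 12x2 = 32.
Solving simultaneously gives x1 = 0, x2 = 8/3.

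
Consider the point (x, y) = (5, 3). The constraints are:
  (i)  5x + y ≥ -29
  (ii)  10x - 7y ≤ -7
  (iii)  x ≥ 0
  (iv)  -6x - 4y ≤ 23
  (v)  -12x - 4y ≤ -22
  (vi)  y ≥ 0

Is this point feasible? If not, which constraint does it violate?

not feasible — violates (ii)

Constraint (ii): 10x - 7y = 29, which is not ≤ -7. All other constraints are satisfied.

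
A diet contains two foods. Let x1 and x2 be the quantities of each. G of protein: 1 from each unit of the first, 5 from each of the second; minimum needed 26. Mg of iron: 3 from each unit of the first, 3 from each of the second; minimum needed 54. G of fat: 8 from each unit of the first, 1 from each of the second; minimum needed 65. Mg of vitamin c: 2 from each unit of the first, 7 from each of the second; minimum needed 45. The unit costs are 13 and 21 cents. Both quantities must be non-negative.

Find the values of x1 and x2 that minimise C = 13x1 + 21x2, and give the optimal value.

Extreme points and C = 13x1 + 21x2:
  (0, 65) → C = 1365
  (26, 0) → C = 338
  (16, 2) → C = 250
  (47/7, 79/7) → C = 2270/7
The feasible region is unbounded (it extends along (0, 1), (1, 0)), but C strictly increases along every unbounded feasible direction, so there is no improving ray and the minimum is attained at a vertex.

The optimum lies where x1 + 5x2 = 26 and 3x1 + 3x2 = 54.
Solving simultaneously gives x1 = 16, x2 = 2.

x1 = 16, x2 = 2, minimum C = 250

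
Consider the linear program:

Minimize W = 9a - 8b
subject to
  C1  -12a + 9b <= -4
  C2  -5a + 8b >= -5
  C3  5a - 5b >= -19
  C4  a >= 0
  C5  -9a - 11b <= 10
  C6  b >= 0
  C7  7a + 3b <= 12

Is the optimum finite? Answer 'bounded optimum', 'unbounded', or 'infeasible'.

bounded optimum

Feasible corners and W = 9a - 8b:
  (1/3, 0) → W = 3
  (40/33, 116/99) → W = 152/99
  (1, 0) → W = 9
  (111/71, 25/71) → W = 799/71
The feasible region has finitely many vertices and no improving ray; the minimum is 152/99 at (40/33, 116/99).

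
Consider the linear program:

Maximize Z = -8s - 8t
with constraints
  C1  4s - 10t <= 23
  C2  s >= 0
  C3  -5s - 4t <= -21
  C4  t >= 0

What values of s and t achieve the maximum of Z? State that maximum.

Feasible corners and Z = -8s - 8t:
  (23/4, 0) → Z = -46
  (0, 21/4) → Z = -42
  (21/5, 0) → Z = -168/5
The feasible region is unbounded (it extends along (0, 1), (5, 2)), but Z strictly decreases along every unbounded feasible direction, so there is no improving ray and the maximum is attained at a vertex.

At the optimal vertex, -5s - 4t = -21 and t = 0.
Solving simultaneously gives s = 21/5, t = 0.

s = 21/5, t = 0, maximum Z = -168/5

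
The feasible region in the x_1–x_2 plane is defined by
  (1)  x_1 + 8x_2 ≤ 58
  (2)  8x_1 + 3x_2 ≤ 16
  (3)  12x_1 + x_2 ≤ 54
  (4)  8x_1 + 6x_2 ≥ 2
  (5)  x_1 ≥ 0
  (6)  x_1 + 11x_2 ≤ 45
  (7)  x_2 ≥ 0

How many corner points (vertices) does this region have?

Pairwise boundary intersections that survive every other constraint:
  (41/85, 344/85)
  (2, 0)
  (0, 1/3)
  (1/4, 0)
  (0, 45/11)

5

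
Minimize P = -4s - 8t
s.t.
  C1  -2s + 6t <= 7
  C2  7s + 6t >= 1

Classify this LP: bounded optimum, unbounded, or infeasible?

From the feasible point (-2/3, 17/18), moving in the direction (6, 2) keeps every constraint satisfied while P decreases without bound.

unbounded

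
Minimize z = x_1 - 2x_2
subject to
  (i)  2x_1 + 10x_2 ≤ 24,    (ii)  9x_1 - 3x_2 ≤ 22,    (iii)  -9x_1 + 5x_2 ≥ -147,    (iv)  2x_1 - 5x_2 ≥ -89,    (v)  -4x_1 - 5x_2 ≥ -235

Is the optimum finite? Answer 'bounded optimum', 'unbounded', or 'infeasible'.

From the feasible point (73/24, 43/24), moving in the direction (-5, -2) keeps every constraint satisfied while z decreases without bound.

unbounded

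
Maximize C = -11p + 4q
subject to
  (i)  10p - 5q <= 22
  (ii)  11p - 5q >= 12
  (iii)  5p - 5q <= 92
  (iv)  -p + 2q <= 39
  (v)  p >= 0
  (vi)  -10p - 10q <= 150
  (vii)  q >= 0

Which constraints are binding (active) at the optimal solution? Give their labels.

(ii) and (vii)

Extreme points and C = -11p + 4q:
  (239/15, 412/15) → C = -327/5
  (11/5, 0) → C = -121/5
  (219/17, 441/17) → C = -645/17
  (12/11, 0) → C = -12

The maximum is at (12/11, 0). Substituting into each constraint, equality holds for (ii) and (vii); the remaining constraints have slack.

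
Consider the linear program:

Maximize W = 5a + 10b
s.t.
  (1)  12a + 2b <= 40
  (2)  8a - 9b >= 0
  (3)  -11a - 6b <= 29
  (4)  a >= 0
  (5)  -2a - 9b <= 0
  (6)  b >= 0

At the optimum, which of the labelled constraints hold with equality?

(1) and (2)

Vertices and W = 5a + 10b:
  (90/31, 80/31) → W = 1250/31
  (10/3, 0) → W = 50/3
  (0, 0) → W = 0

The maximum is at (90/31, 80/31). Substituting into each constraint, equality holds for (1) and (2); the remaining constraints have slack.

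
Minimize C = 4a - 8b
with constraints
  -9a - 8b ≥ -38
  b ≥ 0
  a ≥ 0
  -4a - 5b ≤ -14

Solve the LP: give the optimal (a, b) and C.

a = 0, b = 19/4, minimum C = -38

Corner points and C = 4a - 8b:
  (38/9, 0) → C = 152/9
  (0, 19/4) → C = -38
  (7/2, 0) → C = 14
  (0, 14/5) → C = -112/5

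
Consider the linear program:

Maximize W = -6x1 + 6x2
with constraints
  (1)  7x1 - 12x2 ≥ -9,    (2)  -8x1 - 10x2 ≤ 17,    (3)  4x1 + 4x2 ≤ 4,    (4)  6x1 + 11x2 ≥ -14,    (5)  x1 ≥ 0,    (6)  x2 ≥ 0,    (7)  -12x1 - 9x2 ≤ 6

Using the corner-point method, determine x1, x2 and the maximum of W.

x1 = 0, x2 = 3/4, maximum W = 9/2

Extreme points and W = -6x1 + 6x2:
  (3/19, 16/19) → W = 78/19
  (0, 3/4) → W = 9/2
  (1, 0) → W = -6
  (0, 0) → W = 0

At the optimal vertex, 7x1 - 12x2 = -9 and x1 = 0.
Solving simultaneously gives x1 = 0, x2 = 3/4.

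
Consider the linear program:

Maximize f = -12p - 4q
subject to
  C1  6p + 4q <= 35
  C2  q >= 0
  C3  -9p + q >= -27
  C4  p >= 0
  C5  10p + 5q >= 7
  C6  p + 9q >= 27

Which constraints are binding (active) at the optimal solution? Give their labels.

C4 and C6

Extreme points and f = -12p - 4q:
  (143/42, 51/14) → f = -388/7
  (0, 35/4) → f = -35
  (135/41, 108/41) → f = -2052/41
  (0, 3) → f = -12

The maximum is at (0, 3). Substituting into each constraint, equality holds for C4 and C6; the remaining constraints have slack.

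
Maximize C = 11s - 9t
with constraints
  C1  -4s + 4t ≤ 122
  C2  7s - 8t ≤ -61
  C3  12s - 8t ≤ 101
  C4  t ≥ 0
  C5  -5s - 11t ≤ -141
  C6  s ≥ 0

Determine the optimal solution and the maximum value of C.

s = 162/5, t = 1439/40, maximum C = 261/8

At the optimal vertex, 7s - 8t = -61 and 12s - 8t = 101.
Solving simultaneously gives s = 162/5, t = 1439/40.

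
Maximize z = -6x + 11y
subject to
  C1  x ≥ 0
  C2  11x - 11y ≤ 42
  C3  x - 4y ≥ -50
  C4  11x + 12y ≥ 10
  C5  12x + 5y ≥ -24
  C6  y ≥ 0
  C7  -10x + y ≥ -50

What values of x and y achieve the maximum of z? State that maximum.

x = 0, y = 25/2, maximum z = 275/2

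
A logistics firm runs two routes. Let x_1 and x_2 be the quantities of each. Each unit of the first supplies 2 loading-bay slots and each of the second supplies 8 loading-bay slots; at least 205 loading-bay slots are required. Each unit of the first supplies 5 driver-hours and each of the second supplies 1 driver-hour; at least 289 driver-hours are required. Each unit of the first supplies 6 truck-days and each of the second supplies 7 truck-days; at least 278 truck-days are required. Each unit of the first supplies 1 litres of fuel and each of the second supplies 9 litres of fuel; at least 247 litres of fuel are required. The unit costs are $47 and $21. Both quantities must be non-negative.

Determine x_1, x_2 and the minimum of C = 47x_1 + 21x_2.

Corner points and C = 47x_1 + 21x_2:
  (0, 289) → C = 6069
  (247, 0) → C = 11609
  (107/2, 43/2) → C = 2966
The feasible region is unbounded (it extends along (0, 1), (1, 0)), but C strictly increases along every unbounded feasible direction, so there is no improving ray and the minimum is attained at a vertex.

The binding constraints are 5x_1 + x_2 = 289 and x_1 + 9x_2 = 247.
Solving simultaneously gives x_1 = 107/2, x_2 = 43/2.

x_1 = 107/2, x_2 = 43/2, minimum C = 2966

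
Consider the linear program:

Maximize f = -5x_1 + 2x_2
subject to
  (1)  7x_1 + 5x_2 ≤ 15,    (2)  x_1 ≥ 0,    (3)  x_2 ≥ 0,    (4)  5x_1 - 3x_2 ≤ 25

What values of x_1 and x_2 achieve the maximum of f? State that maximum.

x_1 = 0, x_2 = 3, maximum f = 6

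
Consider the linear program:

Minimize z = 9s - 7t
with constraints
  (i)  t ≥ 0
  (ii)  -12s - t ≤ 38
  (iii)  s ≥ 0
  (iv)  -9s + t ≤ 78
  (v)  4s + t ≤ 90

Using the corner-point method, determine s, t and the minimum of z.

s = 12/13, t = 1122/13, minimum z = -7746/13

Corner points and z = 9s - 7t:
  (0, 0) → z = 0
  (45/2, 0) → z = 405/2
  (0, 78) → z = -546
  (12/13, 1122/13) → z = -7746/13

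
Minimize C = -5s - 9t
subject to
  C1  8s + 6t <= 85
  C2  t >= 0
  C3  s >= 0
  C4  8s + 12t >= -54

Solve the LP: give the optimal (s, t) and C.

Extreme points and C = -5s - 9t:
  (85/8, 0) → C = -425/8
  (0, 85/6) → C = -255/2
  (0, 0) → C = 0

The optimum lies where 8s + 6t = 85 and s = 0.
Solving simultaneously gives s = 0, t = 85/6.

s = 0, t = 85/6, minimum C = -255/2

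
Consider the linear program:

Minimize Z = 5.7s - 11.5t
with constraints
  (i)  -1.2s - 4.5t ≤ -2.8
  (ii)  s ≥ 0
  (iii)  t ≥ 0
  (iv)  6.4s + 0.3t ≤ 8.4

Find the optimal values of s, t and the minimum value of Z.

Corner points and Z = 5.7s - 11.5t:
  (0, 28/45) → Z = -322/45
  (308/237, 196/711) → Z = 15064/3555
  (0, 28) → Z = -322

At the optimal vertex, s = 0 and 6.4s + 0.3t = 8.4.
Solving simultaneously gives s = 0, t = 28.

s = 0, t = 28, minimum Z = -322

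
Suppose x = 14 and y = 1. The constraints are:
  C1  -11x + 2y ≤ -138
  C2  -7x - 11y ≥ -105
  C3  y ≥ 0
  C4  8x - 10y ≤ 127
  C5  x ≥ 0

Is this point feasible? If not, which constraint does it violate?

Constraint C2: -7x - 11y = -109, which is not ≥ -105. All other constraints are satisfied.

not feasible — violates C2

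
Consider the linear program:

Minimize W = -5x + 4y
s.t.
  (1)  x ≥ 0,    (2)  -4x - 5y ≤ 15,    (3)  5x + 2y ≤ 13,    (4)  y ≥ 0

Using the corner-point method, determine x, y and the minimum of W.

Vertices and W = -5x + 4y:
  (0, 13/2) → W = 26
  (0, 0) → W = 0
  (13/5, 0) → W = -13

x = 13/5, y = 0, minimum W = -13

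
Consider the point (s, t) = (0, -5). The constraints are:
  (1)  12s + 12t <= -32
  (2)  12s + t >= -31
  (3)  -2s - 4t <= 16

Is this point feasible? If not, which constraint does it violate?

not feasible — violates (3)

Constraint (3): -2s - 4t = 20, which is not ≤ 16. All other constraints are satisfied.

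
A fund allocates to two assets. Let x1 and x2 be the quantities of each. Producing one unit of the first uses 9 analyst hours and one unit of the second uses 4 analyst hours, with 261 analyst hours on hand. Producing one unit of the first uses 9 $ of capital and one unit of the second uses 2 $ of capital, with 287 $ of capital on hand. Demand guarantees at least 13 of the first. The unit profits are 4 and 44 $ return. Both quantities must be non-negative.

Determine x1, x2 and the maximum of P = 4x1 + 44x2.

Extreme points and P = 4x1 + 44x2:
  (29, 0) → P = 116
  (13, 0) → P = 52
  (13, 36) → P = 1636

The binding constraints are 9x1 + 4x2 = 261 and x1 = 13.
Solving simultaneously gives x1 = 13, x2 = 36.

x1 = 13, x2 = 36, maximum P = 1636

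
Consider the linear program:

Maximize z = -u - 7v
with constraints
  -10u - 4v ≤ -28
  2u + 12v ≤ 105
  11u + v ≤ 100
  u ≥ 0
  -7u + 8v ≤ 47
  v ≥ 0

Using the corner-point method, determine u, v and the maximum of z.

u = 14/5, v = 0, maximum z = -14/5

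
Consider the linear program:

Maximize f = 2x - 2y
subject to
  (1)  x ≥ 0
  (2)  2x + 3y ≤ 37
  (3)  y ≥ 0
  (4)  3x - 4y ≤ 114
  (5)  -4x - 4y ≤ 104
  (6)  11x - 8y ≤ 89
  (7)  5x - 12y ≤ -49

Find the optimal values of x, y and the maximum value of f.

x = 99/13, y = 283/39, maximum f = 28/39

Extreme points and f = 2x - 2y:
  (0, 37/3) → f = -74/3
  (0, 49/12) → f = -49/6
  (99/13, 283/39) → f = 28/39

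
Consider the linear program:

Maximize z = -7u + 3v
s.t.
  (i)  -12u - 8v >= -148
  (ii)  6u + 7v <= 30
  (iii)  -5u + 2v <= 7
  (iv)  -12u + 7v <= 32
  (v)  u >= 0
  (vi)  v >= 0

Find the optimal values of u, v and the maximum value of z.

u = 11/47, v = 192/47, maximum z = 499/47

Extreme points and z = -7u + 3v:
  (11/47, 192/47) → z = 499/47
  (5, 0) → z = -35
  (0, 7/2) → z = 21/2
  (0, 0) → z = 0

The optimum lies where 6u + 7v = 30 and -5u + 2v = 7.
Solving simultaneously gives u = 11/47, v = 192/47.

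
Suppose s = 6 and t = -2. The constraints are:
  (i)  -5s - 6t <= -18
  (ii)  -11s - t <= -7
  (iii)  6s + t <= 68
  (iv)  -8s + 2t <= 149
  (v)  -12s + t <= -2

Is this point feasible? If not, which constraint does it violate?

(i): -18 ≤ -18 ✓
(ii): -64 ≤ -7 ✓
(iii): 34 ≤ 68 ✓
(iv): -52 ≤ 149 ✓
(v): -74 ≤ -2 ✓

feasible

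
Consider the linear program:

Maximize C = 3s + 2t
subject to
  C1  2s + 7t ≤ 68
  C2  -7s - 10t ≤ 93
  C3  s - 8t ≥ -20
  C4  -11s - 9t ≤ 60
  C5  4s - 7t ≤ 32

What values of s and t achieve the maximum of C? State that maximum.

s = 396/25, t = 112/25, maximum C = 1412/25

Extreme points and C = 3s + 2t:
  (-660/97, 160/97) → C = -1660/97
  (396/25, 112/25) → C = 1412/25
  (-132/113, -592/113) → C = -1580/113

The optimum lies where s - 8t = -20 and 4s - 7t = 32.
Solving simultaneously gives s = 396/25, t = 112/25.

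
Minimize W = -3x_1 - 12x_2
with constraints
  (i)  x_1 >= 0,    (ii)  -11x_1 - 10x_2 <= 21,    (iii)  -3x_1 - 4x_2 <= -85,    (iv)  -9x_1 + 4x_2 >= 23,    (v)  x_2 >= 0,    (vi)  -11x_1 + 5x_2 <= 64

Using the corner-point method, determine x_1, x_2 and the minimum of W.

At the optimal vertex, -9x_1 + 4x_2 = 23 and -11x_1 + 5x_2 = 64.
Solving simultaneously gives x_1 = 141, x_2 = 323.

x_1 = 141, x_2 = 323, minimum W = -4299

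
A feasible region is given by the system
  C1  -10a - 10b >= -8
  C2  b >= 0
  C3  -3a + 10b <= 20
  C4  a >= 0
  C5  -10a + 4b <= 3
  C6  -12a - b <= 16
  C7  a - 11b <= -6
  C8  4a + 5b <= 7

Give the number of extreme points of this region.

Of the 28 pairwise boundary intersections, those satisfying every inequality are:
  (1/70, 11/14)
  (7/30, 17/30)
  (0, 3/4)
  (0, 6/11)

4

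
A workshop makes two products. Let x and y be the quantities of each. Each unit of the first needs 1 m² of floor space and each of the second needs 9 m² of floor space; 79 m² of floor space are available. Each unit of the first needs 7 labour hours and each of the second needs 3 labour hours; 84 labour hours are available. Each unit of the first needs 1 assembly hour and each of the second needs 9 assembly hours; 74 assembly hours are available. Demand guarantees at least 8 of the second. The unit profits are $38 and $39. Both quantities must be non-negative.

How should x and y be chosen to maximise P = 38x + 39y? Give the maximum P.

x = 2, y = 8, maximum P = 388

Vertices and P = 38x + 39y:
  (0, 74/9) → P = 962/3
  (0, 8) → P = 312
  (2, 8) → P = 388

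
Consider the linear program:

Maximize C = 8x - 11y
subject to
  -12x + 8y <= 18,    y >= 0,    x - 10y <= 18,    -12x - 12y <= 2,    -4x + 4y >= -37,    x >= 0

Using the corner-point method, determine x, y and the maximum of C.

Corner points and C = 8x - 11y:
  (0, 9/4) → C = -99/4
  (37/4, 0) → C = 74
  (0, 0) → C = 0
The feasible region is unbounded (it extends along (1, 1), (2, 3)), but C strictly decreases along every unbounded feasible direction, so there is no improving ray and the maximum is attained at a vertex.

x = 37/4, y = 0, maximum C = 74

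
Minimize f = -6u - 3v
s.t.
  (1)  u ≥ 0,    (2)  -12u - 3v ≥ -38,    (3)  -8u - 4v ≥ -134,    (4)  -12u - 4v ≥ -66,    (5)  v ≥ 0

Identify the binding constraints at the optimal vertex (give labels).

(1) and (2)

Corner points and f = -6u - 3v:
  (0, 38/3) → f = -38
  (0, 0) → f = 0
  (19/6, 0) → f = -19

The minimum is at (0, 38/3). Substituting into each constraint, equality holds for (1) and (2); the remaining constraints have slack.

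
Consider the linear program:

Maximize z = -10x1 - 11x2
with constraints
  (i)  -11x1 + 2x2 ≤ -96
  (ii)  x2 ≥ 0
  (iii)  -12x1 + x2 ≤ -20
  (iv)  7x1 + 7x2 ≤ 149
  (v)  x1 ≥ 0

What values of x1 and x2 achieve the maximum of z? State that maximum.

Feasible corners and z = -10x1 - 11x2:
  (96/11, 0) → z = -960/11
  (970/91, 967/91) → z = -20337/91
  (149/7, 0) → z = -1490/7

The binding constraints are -11x1 + 2x2 = -96 and x2 = 0.
Solving simultaneously gives x1 = 96/11, x2 = 0.

x1 = 96/11, x2 = 0, maximum z = -960/11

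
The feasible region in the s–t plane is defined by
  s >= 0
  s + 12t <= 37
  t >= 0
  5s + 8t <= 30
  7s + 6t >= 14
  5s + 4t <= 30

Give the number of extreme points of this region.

5

Intersecting each pair of boundary lines and keeping only the points that satisfy every inequality leaves:
  (0, 37/12)
  (0, 7/3)
  (16/13, 155/52)
  (6, 0)
  (2, 0)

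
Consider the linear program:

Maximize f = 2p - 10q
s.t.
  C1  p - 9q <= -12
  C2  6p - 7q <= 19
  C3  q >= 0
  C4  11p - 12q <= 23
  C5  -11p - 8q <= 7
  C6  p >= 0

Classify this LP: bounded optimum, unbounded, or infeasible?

Vertices and f = 2p - 10q:
  (117/29, 155/87) → f = -848/87
  (0, 4/3) → f = -40/3
The feasible region has finitely many vertices and no improving ray; the maximum is -848/87 at (117/29, 155/87).

bounded optimum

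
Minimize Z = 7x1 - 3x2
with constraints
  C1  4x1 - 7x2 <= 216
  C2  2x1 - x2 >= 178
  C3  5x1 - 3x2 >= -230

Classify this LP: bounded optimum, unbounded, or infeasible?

bounded optimum

Vertices and Z = 7x1 - 3x2:
  (103, 28) → Z = 637
  (764, 1350) → Z = 1298
The feasible region has finitely many vertices and no improving ray; the minimum is 637 at (103, 28).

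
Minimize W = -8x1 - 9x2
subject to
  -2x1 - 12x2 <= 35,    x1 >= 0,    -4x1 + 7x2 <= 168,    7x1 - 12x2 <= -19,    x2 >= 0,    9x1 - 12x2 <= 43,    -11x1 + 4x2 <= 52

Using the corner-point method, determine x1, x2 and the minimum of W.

x1 = 2317/15, x2 = 1684/15, minimum W = -33692/15

Feasible corners and W = -8x1 - 9x2:
  (0, 19/12) → W = -57/4
  (0, 13) → W = -117
  (2317/15, 1684/15) → W = -33692/15
  (308/61, 1640/61) → W = -17224/61
  (31, 59/3) → W = -425

The optimum lies where -4x1 + 7x2 = 168 and 9x1 - 12x2 = 43.
Solving simultaneously gives x1 = 2317/15, x2 = 1684/15.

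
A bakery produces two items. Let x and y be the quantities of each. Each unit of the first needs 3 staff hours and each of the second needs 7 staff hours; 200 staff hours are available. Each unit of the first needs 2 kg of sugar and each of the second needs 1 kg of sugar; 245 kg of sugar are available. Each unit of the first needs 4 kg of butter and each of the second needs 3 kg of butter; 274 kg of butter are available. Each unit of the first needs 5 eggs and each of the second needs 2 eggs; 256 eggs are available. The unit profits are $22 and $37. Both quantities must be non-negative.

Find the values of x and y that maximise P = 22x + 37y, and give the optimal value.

x = 48, y = 8, maximum P = 1352

Feasible corners and P = 22x + 37y:
  (0, 0) → P = 0
  (0, 200/7) → P = 7400/7
  (256/5, 0) → P = 5632/5
  (48, 8) → P = 1352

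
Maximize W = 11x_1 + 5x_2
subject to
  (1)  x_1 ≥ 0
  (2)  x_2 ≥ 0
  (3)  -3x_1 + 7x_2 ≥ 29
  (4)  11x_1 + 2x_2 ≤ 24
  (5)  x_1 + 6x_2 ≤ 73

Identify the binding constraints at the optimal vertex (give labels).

(1) and (4)

Corner points and W = 11x_1 + 5x_2:
  (0, 29/7) → W = 145/7
  (0, 12) → W = 60
  (110/83, 391/83) → W = 3165/83

The maximum is at (0, 12). Substituting into each constraint, equality holds for (1) and (4); the remaining constraints have slack.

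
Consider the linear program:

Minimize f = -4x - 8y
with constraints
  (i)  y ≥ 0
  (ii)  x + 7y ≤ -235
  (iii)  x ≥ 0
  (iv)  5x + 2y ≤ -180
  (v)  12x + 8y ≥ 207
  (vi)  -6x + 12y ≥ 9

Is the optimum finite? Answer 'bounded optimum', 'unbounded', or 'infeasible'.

infeasible

The boundaries 12x + 8y = 207 and -6x + 12y = 9 meet at (201/16, 225/32), but that point violates x + 7y ≤ -235. Every candidate vertex is excluded by some other constraint, so the feasible region is empty.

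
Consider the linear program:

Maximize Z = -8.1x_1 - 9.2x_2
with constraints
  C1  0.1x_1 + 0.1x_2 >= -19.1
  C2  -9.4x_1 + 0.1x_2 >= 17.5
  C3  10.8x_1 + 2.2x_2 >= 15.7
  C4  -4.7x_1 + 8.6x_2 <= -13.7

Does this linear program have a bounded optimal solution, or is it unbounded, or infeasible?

infeasible

The boundaries 0.1x_1 + 0.1x_2 = -19.1 and -9.4x_1 + 0.1x_2 = 17.5 meet at (-366/95, -17779/95), but that point violates 10.8x_1 + 2.2x_2 ≥ 15.7. Every candidate vertex is excluded by some other constraint, so the feasible region is empty.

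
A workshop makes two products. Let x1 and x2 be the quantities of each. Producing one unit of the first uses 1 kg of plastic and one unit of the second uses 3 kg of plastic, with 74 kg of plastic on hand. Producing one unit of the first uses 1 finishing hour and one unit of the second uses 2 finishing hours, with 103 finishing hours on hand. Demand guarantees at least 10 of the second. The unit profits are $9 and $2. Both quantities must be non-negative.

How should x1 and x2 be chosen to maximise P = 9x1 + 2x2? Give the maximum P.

x1 = 44, x2 = 10, maximum P = 416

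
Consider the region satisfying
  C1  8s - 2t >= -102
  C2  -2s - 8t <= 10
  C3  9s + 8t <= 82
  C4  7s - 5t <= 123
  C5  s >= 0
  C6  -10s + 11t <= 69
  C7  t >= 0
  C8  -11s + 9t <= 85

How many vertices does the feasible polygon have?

Of the 28 pairwise boundary intersections, those satisfying every inequality are:
  (350/179, 1441/179)
  (82/9, 0)
  (0, 69/11)
  (0, 0)

4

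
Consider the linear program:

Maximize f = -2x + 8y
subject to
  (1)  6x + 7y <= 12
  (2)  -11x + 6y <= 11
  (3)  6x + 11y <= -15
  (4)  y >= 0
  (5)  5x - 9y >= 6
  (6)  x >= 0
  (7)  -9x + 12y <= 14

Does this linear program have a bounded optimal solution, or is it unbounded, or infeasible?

infeasible

The boundaries 6x + 7y = 12 and 6x + 11y = -15 meet at (79/8, -27/4), but that point violates y ≥ 0. Every candidate vertex is excluded by some other constraint, so the feasible region is empty.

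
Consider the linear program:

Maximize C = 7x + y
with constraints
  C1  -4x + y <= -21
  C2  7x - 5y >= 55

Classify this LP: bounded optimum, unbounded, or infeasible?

unbounded

From the feasible point (50/13, -73/13), moving in the direction (5, 7) keeps every constraint satisfied while C increases without bound.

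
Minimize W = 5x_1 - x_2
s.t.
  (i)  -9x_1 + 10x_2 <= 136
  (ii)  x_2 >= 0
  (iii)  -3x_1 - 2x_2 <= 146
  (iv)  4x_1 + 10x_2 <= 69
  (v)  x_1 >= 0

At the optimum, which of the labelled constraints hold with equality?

(iv) and (v)

Feasible corners and W = 5x_1 - x_2:
  (69/4, 0) → W = 345/4
  (0, 0) → W = 0
  (0, 69/10) → W = -69/10

The minimum is at (0, 69/10). Substituting into each constraint, equality holds for (iv) and (v); the remaining constraints have slack.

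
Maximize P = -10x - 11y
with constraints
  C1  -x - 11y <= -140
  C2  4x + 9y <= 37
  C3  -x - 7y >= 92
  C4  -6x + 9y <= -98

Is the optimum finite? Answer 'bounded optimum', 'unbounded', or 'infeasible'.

infeasible

The boundaries -x - 11y = -140 and -x - 7y = 92 meet at (-498, 58), but that point violates -6x + 9y ≤ -98. Every candidate vertex is excluded by some other constraint, so the feasible region is empty.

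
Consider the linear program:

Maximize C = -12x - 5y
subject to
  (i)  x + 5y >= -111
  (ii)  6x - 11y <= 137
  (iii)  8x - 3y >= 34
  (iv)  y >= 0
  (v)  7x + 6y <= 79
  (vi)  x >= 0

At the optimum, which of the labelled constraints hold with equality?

Corner points and C = -12x - 5y:
  (17/4, 0) → C = -51
  (147/23, 394/69) → C = -7262/69
  (79/7, 0) → C = -948/7

The maximum is at (17/4, 0). Substituting into each constraint, equality holds for (iii) and (iv); the remaining constraints have slack.

(iii) and (iv)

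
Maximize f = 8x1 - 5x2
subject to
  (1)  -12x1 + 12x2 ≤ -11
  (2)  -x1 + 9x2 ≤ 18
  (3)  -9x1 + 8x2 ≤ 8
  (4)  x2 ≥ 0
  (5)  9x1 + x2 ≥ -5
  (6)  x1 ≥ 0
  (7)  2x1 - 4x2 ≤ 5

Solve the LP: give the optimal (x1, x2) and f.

x1 = 117/14, x2 = 41/14, maximum f = 731/14

Corner points and f = 8x1 - 5x2:
  (105/32, 227/96) → f = 1385/96
  (11/12, 0) → f = 22/3
  (117/14, 41/14) → f = 731/14
  (5/2, 0) → f = 20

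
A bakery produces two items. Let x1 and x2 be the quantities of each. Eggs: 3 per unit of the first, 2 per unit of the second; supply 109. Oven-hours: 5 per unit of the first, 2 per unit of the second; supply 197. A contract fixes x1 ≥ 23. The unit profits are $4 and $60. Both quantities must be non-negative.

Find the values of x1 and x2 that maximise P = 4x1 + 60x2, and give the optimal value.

x1 = 23, x2 = 20, maximum P = 1292

Vertices and P = 4x1 + 60x2:
  (109/3, 0) → P = 436/3
  (23, 0) → P = 92
  (23, 20) → P = 1292

At the optimal vertex, 3x1 + 2x2 = 109 and x1 = 23.
Solving simultaneously gives x1 = 23, x2 = 20.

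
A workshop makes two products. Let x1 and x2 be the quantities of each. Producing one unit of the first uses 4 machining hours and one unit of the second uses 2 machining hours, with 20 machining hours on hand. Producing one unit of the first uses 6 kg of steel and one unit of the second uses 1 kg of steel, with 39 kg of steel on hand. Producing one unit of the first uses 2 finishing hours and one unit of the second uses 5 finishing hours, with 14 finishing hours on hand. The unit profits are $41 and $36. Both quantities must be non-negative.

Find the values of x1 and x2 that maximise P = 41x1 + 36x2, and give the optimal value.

Corner points and P = 41x1 + 36x2:
  (0, 0) → P = 0
  (0, 14/5) → P = 504/5
  (5, 0) → P = 205
  (9/2, 1) → P = 441/2

At the optimal vertex, 4x1 + 2x2 = 20 and 2x1 + 5x2 = 14.
Solving simultaneously gives x1 = 9/2, x2 = 1.

x1 = 9/2, x2 = 1, maximum P = 441/2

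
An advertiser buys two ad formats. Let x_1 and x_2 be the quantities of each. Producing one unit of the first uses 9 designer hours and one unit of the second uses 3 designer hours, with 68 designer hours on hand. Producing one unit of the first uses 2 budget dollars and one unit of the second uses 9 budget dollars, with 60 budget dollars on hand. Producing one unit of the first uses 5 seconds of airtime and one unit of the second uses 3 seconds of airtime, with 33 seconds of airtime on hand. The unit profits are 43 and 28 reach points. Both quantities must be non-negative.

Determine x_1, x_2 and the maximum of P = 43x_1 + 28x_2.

x_1 = 3, x_2 = 6, maximum P = 297

Vertices and P = 43x_1 + 28x_2:
  (0, 0) → P = 0
  (0, 20/3) → P = 560/3
  (33/5, 0) → P = 1419/5
  (3, 6) → P = 297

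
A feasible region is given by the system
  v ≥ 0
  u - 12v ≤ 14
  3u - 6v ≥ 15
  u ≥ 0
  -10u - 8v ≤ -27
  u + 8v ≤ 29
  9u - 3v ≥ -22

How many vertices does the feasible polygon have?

4

Intersecting each pair of boundary lines and keeping only the points that satisfy every inequality leaves:
  (14, 0)
  (5, 0)
  (23, 3/4)
  (49/5, 12/5)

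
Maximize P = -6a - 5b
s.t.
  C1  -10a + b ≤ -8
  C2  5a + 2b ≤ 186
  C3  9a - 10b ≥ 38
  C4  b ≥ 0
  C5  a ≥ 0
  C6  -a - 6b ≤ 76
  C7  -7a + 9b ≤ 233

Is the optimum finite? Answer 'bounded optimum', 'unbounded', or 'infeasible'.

bounded optimum

Vertices and P = -6a - 5b:
  (484/17, 371/17) → P = -4759/17
  (186/5, 0) → P = -1116/5
  (38/9, 0) → P = -76/3
The feasible region has finitely many vertices and no improving ray; the maximum is -76/3 at (38/9, 0).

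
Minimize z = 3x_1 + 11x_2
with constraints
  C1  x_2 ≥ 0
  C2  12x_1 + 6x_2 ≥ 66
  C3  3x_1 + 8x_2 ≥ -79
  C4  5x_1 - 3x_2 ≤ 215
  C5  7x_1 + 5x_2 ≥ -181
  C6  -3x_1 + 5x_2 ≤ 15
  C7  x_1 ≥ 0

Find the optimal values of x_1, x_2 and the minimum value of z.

x_1 = 11/2, x_2 = 0, minimum z = 33/2

Extreme points and z = 3x_1 + 11x_2:
  (11/2, 0) → z = 33/2
  (43, 0) → z = 129
  (40/13, 63/13) → z = 813/13
  (70, 45) → z = 705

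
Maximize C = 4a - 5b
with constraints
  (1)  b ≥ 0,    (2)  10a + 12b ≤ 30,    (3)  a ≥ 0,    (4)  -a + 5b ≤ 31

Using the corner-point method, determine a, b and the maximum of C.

Corner points and C = 4a - 5b:
  (3, 0) → C = 12
  (0, 0) → C = 0
  (0, 5/2) → C = -25/2

a = 3, b = 0, maximum C = 12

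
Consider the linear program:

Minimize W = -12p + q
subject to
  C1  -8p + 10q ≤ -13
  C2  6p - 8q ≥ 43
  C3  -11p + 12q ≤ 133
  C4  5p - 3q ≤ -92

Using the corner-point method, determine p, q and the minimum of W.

p = -865/22, q = -767/22, minimum W = 9613/22

Extreme points and W = -12p + q:
  (-163/2, -133/2) → W = 1823/2
  (-743/7, -1207/14) → W = 2375/2
  (-865/22, -767/22) → W = 9613/22
The feasible region is unbounded (it extends along (-12, -11), (-3, -5)), but W strictly increases along every unbounded feasible direction, so there is no improving ray and the minimum is attained at a vertex.

The binding constraints are 6p - 8q = 43 and 5p - 3q = -92.
Solving simultaneously gives p = -865/22, q = -767/22.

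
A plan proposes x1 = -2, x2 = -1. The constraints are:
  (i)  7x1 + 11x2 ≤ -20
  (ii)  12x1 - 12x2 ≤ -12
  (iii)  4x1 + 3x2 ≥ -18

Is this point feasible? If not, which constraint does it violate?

feasible

(i): -25 ≤ -20 ✓
(ii): -12 ≤ -12 ✓
(iii): -11 ≥ -18 ✓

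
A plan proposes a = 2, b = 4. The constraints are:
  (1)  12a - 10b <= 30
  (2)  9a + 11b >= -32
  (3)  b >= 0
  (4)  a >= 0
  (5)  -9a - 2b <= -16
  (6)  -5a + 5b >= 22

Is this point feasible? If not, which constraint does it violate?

not feasible — violates (6)

Constraint (6): -5a + 5b = 10, which is not ≥ 22. All other constraints are satisfied.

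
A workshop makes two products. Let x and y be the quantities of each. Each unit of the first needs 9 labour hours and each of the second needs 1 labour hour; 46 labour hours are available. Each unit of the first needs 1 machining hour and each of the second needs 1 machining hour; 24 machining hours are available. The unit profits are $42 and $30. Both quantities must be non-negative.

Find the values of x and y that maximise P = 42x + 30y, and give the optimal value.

x = 11/4, y = 85/4, maximum P = 753

Extreme points and P = 42x + 30y:
  (0, 0) → P = 0
  (0, 24) → P = 720
  (46/9, 0) → P = 644/3
  (11/4, 85/4) → P = 753

At the optimal vertex, 9x + y = 46 and x + y = 24.
Solving simultaneously gives x = 11/4, y = 85/4.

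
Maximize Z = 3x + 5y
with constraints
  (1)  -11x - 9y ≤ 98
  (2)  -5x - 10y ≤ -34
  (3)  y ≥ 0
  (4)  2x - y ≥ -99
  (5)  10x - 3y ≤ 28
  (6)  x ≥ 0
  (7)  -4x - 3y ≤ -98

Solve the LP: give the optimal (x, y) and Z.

x = 325/4, y = 523/2, maximum Z = 6205/4

Vertices and Z = 3x + 5y:
  (325/4, 523/2) → Z = 6205/4
  (0, 99) → Z = 495
  (9, 62/3) → Z = 391/3
  (0, 98/3) → Z = 490/3

At the optimal vertex, 2x - y = -99 and 10x - 3y = 28.
Solving simultaneously gives x = 325/4, y = 523/2.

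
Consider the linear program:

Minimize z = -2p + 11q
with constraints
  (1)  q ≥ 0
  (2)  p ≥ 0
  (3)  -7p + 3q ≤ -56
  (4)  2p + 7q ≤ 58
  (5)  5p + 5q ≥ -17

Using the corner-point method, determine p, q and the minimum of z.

Extreme points and z = -2p + 11q:
  (8, 0) → z = -16
  (29, 0) → z = -58
  (566/55, 294/55) → z = 2102/55

p = 29, q = 0, minimum z = -58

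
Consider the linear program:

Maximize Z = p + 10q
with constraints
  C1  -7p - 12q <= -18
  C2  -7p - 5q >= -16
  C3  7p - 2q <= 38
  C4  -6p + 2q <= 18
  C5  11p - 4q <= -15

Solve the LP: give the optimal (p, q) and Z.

p = -29/22, q = 111/22, maximum Z = 1081/22

Vertices and Z = p + 10q:
  (-90/43, 117/43) → Z = 1080/43
  (-27/40, 303/160) → Z = 1461/80
  (-29/22, 111/22) → Z = 1081/22
  (-11/83, 281/83) → Z = 2799/83

At the optimal vertex, -7p - 5q = -16 and -6p + 2q = 18.
Solving simultaneously gives p = -29/22, q = 111/22.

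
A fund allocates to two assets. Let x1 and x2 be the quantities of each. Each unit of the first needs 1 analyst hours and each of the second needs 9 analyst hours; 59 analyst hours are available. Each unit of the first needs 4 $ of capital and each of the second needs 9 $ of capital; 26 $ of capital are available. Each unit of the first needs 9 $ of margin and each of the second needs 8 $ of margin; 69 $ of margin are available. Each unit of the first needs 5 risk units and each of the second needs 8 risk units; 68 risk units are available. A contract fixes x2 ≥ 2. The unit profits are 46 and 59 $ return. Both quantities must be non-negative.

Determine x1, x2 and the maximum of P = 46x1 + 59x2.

x1 = 2, x2 = 2, maximum P = 210

Vertices and P = 46x1 + 59x2:
  (0, 26/9) → P = 1534/9
  (0, 2) → P = 118
  (2, 2) → P = 210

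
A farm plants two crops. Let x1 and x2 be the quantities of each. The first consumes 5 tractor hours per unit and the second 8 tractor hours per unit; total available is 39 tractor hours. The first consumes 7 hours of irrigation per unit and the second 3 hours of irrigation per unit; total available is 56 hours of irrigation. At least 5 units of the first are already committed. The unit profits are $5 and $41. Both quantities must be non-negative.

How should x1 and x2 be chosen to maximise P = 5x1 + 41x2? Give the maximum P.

Feasible corners and P = 5x1 + 41x2:
  (39/5, 0) → P = 39
  (5, 0) → P = 25
  (5, 7/4) → P = 387/4

At the optimal vertex, 5x1 + 8x2 = 39 and x1 = 5.
Solving simultaneously gives x1 = 5, x2 = 7/4.

x1 = 5, x2 = 7/4, maximum P = 387/4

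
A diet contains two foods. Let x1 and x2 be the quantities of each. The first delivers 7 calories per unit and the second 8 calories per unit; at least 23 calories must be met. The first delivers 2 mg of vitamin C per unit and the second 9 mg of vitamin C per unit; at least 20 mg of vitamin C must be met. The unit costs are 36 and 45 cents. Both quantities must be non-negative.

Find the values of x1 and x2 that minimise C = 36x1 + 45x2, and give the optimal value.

x1 = 1, x2 = 2, minimum C = 126

Feasible corners and C = 36x1 + 45x2:
  (0, 23/8) → C = 1035/8
  (10, 0) → C = 360
  (1, 2) → C = 126
The feasible region is unbounded (it extends along (0, 1), (1, 0)), but C strictly increases along every unbounded feasible direction, so there is no improving ray and the minimum is attained at a vertex.

The binding constraints are 7x1 + 8x2 = 23 and 2x1 + 9x2 = 20.
Solving simultaneously gives x1 = 1, x2 = 2.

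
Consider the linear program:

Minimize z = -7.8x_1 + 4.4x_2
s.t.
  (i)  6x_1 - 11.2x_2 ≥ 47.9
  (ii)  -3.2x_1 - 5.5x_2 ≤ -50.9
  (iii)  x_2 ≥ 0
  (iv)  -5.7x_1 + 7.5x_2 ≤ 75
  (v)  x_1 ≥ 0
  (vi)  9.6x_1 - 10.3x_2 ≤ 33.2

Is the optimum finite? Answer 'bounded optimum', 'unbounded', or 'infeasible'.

infeasible

The boundaries 6x_1 - 11.2x_2 = 47.9 and -3.2x_1 - 5.5x_2 = -50.9 meet at (83353/6884, 3803/1721), but that point violates 9.6x_1 - 10.3x_2 ≤ 33.2. Every candidate vertex is excluded by some other constraint, so the feasible region is empty.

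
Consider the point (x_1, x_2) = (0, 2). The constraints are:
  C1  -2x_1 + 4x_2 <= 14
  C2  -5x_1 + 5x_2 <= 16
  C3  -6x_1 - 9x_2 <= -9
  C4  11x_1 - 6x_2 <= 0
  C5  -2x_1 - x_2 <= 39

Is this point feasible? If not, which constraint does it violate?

feasible

C1: 8 ≤ 14 ✓
C2: 10 ≤ 16 ✓
C3: -18 ≤ -9 ✓
C4: -12 ≤ 0 ✓
C5: -2 ≤ 39 ✓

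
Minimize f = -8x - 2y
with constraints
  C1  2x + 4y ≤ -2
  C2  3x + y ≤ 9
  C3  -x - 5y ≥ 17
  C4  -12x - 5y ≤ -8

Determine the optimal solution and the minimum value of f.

x = 37/3, y = -28, minimum f = -128/3

Vertices and f = -8x - 2y:
  (31/7, -30/7) → f = -188/7
  (37/3, -28) → f = -128/3
  (25/11, -212/55) → f = -576/55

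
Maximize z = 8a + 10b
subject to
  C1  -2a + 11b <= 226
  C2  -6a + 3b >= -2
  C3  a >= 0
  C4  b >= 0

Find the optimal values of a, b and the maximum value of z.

Extreme points and z = 8a + 10b:
  (35/3, 68/3) → z = 320
  (0, 226/11) → z = 2260/11
  (1/3, 0) → z = 8/3
  (0, 0) → z = 0

a = 35/3, b = 68/3, maximum z = 320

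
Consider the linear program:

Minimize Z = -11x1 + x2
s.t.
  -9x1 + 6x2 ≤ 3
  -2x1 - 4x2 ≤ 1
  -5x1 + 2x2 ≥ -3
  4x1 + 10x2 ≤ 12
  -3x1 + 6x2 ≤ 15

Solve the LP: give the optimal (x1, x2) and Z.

x1 = 27/29, x2 = 24/29, minimum Z = -273/29

Extreme points and Z = -11x1 + x2:
  (-3/8, -1/16) → Z = 65/16
  (7/19, 20/19) → Z = -3
  (5/12, -11/24) → Z = -121/24
  (27/29, 24/29) → Z = -273/29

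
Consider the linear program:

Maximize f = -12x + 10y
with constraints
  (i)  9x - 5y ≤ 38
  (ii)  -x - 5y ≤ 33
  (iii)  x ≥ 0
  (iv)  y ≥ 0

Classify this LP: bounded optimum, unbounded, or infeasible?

From the feasible point (38/9, 0), moving in the direction (0, 1) keeps every constraint satisfied while f increases without bound.

unbounded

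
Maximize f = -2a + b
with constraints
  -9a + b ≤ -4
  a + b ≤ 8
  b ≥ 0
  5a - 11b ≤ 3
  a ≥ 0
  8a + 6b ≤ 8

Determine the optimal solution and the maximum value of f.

Corner points and f = -2a + b:
  (4/9, 0) → f = -8/9
  (16/31, 20/31) → f = -12/31
  (3/5, 0) → f = -6/5
  (53/59, 8/59) → f = -98/59

The optimum lies where -9a + b = -4 and 8a + 6b = 8.
Solving simultaneously gives a = 16/31, b = 20/31.

a = 16/31, b = 20/31, maximum f = -12/31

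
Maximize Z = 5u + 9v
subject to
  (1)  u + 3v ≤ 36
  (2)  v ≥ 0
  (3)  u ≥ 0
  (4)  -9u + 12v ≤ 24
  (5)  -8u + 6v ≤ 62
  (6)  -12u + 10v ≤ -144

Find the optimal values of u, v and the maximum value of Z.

Extreme points and Z = 5u + 9v:
  (36, 0) → Z = 180
  (396/23, 144/23) → Z = 3276/23
  (12, 0) → Z = 60

At the optimal vertex, u + 3v = 36 and v = 0.
Solving simultaneously gives u = 36, v = 0.

u = 36, v = 0, maximum Z = 180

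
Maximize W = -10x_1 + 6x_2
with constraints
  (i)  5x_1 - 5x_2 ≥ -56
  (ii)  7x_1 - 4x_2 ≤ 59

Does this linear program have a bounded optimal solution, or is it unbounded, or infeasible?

unbounded

From the feasible point (173/5, 229/5), moving in the direction (-5, -5) keeps every constraint satisfied while W increases without bound.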